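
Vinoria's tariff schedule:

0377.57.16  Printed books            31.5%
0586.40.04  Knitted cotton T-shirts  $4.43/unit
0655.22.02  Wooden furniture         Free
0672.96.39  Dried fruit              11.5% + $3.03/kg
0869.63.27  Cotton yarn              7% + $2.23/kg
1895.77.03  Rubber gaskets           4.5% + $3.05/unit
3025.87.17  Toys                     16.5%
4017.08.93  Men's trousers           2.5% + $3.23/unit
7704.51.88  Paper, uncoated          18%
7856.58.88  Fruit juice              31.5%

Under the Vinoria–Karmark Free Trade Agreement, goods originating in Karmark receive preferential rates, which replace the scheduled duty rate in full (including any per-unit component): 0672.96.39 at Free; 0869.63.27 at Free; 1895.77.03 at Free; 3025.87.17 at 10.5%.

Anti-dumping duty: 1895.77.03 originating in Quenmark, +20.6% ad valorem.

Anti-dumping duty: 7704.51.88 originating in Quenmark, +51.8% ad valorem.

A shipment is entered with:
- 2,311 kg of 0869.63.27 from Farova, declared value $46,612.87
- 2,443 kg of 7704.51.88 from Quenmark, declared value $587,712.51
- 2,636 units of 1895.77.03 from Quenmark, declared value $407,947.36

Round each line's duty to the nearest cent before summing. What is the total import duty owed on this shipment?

Line 1 (0869.63.27, Farova, 2,311 kg, $46,612.87):
Base rate for 0869.63.27 is 7% + $2.23/kg.
0869.63.27 has an FTA preferential rate, but origin Farova is not Karmark; base rate stands.
Duty = $46,612.87 × 7% + 2,311 × $2.23 = $8,416.43.
Line 2 (7704.51.88, Quenmark, 2,443 kg, $587,712.51):
Base rate for 7704.51.88 is 18%.
Additional duty on 7704.51.88 from Quenmark: +51.8%. Applied ad valorem rate: 18% + 51.8% = 69.8%.
Duty = $587,712.51 × 69.8% = $410,223.33.
Line 3 (1895.77.03, Quenmark, 2,636 units, $407,947.36):
Base rate for 1895.77.03 is 4.5% + $3.05/unit.
1895.77.03 has an FTA preferential rate, but origin Quenmark is not Karmark; base rate stands.
Additional duty on 1895.77.03 from Quenmark: +20.6%. Applied ad valorem rate: 4.5% + 20.6% = 25.1%.
Duty = $407,947.36 × 25.1% + 2,636 × $3.05 = $110,434.59.
Total = $8,416.43 + $410,223.33 + $110,434.59 = $529,074.35.

$529,074.35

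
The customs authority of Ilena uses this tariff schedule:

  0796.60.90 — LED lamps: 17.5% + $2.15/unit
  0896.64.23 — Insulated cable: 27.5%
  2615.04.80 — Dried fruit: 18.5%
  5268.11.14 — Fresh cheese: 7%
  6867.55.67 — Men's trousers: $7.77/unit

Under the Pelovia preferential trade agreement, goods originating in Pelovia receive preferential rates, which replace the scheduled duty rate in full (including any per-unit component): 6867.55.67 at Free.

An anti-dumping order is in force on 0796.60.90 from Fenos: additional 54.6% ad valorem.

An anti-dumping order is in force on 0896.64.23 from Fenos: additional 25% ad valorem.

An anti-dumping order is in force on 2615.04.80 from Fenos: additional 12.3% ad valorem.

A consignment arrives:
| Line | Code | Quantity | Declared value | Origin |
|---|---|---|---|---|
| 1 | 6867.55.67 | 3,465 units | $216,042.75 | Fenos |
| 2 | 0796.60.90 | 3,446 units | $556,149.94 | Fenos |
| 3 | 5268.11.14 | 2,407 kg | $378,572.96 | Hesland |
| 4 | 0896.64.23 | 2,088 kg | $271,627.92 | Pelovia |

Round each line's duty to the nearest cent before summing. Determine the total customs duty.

$536,513.85

Line 1 (6867.55.67, Fenos, 3,465 units, $216,042.75):
Base rate for 6867.55.67 is $7.77/unit.
6867.55.67 has an FTA preferential rate, but origin Fenos is not Pelovia; base rate stands.
Duty = 3,465 × $7.77 = $26,923.05.
Line 2 (0796.60.90, Fenos, 3,446 units, $556,149.94):
Base rate for 0796.60.90 is 17.5% + $2.15/unit.
Additional duty on 0796.60.90 from Fenos: +54.6%. Applied ad valorem rate: 17.5% + 54.6% = 72.1%.
Duty = $556,149.94 × 72.1% + 3,446 × $2.15 = $408,393.01.
Line 3 (5268.11.14, Hesland, 2,407 kg, $378,572.96):
Base rate for 5268.11.14 is 7%.
Duty = $378,572.96 × 7% = $26,500.11.
Line 4 (0896.64.23, Pelovia, 2,088 kg, $271,627.92):
Base rate for 0896.64.23 is 27.5%.
Origin Pelovia is the FTA partner but 0896.64.23 is not on the preference list; base rate stands.
The additional-duty order on 0896.64.23 targets Fenos, not Pelovia; it does not apply.
Duty = $271,627.92 × 27.5% = $74,697.68.
Total = $26,923.05 + $408,393.01 + $26,500.11 + $74,697.68 = $536,513.85.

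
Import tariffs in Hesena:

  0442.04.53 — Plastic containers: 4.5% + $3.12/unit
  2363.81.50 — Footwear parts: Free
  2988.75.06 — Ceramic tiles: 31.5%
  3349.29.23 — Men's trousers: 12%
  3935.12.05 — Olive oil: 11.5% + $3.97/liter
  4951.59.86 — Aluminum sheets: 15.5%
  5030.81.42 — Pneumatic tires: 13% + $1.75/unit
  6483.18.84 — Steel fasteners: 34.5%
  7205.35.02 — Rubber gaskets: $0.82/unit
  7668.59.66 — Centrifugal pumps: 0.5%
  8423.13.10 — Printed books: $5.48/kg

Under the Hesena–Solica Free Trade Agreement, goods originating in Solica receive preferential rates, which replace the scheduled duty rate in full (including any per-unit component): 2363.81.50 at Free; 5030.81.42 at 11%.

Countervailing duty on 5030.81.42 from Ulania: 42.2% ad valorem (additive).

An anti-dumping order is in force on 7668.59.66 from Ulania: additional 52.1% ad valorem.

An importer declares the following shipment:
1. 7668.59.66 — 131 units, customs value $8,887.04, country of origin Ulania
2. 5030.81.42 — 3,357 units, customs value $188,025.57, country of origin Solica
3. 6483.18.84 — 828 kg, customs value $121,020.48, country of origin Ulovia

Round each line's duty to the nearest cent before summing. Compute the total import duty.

$67,109.46

Line 1 (7668.59.66, Ulania, 131 units, $8,887.04):
Base rate for 7668.59.66 is 0.5%.
Additional duty on 7668.59.66 from Ulania: +52.1%. Applied ad valorem rate: 0.5% + 52.1% = 52.6%.
Duty = $8,887.04 × 52.6% = $4,674.58.
Line 2 (5030.81.42, Solica, 3,357 units, $188,025.57):
Base rate for 5030.81.42 is 13% + $1.75/unit.
Origin Solica qualifies under the Hesena–Solica agreement and 5030.81.42 is covered: preferential rate 11% applies instead.
The additional-duty order on 5030.81.42 targets Ulania, not Solica; it does not apply.
Duty = $188,025.57 × 11% = $20,682.81.
Line 3 (6483.18.84, Ulovia, 828 kg, $121,020.48):
Base rate for 6483.18.84 is 34.5%.
Duty = $121,020.48 × 34.5% = $41,752.07.
Total = $4,674.58 + $20,682.81 + $41,752.07 = $67,109.46.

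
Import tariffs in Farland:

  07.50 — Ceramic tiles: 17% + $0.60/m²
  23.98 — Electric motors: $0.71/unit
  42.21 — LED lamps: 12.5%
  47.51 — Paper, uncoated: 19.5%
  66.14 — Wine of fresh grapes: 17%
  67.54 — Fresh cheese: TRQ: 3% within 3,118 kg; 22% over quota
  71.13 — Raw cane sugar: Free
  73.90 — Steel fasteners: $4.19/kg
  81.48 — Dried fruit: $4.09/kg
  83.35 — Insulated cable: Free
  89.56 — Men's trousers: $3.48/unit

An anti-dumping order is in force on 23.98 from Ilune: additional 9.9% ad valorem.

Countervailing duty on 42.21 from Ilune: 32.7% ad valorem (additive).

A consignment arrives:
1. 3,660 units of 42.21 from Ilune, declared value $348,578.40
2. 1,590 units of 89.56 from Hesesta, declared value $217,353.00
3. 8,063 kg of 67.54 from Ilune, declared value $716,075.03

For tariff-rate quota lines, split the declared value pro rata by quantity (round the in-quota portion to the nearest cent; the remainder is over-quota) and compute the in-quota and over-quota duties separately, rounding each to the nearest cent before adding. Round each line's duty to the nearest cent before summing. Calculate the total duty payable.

Line 1 (42.21, Ilune, 3,660 units, $348,578.40):
Base rate for 42.21 is 12.5%.
Additional duty on 42.21 from Ilune: +32.7%. Applied ad valorem rate: 12.5% + 32.7% = 45.2%.
Duty = $348,578.40 × 45.2% = $157,557.44.
Line 2 (89.56, Hesesta, 1,590 units, $217,353.00):
Base rate for 89.56 is $3.48/unit.
Duty = 1,590 × $3.48 = $5,533.20.
Line 3 (67.54, Ilune, 8,063 kg, $716,075.03):
Code 67.54 is under a tariff-rate quota (threshold 3,118 kg). In-quota: 3,118 kg at 3%; over-quota: 4,945 kg at 22%.
Pro-rata value split: in-quota = $716,075.03 × 3,118/8,063 = $276,909.58; over-quota = $716,075.03 − $276,909.58 = $439,165.45.
In-quota duty = $276,909.58 × 3% = $8,307.29. Over-quota duty = $439,165.45 × 22% = $96,616.40.
Line duty = $8,307.29 + $96,616.40 = $104,923.69.
Total = $157,557.44 + $5,533.20 + $104,923.69 = $268,014.33.

$268,014.33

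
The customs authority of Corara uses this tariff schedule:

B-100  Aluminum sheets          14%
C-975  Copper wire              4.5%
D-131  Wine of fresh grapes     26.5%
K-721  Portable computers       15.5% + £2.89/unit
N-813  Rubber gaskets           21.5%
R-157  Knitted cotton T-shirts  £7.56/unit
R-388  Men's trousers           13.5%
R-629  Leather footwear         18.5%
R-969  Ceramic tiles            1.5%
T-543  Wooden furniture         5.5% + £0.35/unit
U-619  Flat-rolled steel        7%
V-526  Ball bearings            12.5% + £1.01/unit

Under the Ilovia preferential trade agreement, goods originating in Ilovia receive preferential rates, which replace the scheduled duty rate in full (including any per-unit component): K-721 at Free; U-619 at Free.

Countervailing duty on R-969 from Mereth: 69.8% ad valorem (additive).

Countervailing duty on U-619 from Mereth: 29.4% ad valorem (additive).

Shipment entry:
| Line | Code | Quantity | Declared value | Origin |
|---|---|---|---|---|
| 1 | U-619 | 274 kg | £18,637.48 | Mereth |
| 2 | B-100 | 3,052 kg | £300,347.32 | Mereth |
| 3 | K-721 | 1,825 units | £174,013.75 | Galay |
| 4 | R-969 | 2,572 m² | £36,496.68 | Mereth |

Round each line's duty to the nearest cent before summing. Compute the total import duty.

Line 1 (U-619, Mereth, 274 kg, £18,637.48):
Base rate for U-619 is 7%.
U-619 has an FTA preferential rate, but origin Mereth is not Ilovia; base rate stands.
Additional duty on U-619 from Mereth: +29.4%. Applied ad valorem rate: 7% + 29.4% = 36.4%.
Duty = £18,637.48 × 36.4% = £6,784.04.
Line 2 (B-100, Mereth, 3,052 kg, £300,347.32):
Base rate for B-100 is 14%.
Duty = £300,347.32 × 14% = £42,048.62.
Line 3 (K-721, Galay, 1,825 units, £174,013.75):
Base rate for K-721 is 15.5% + £2.89/unit.
K-721 has an FTA preferential rate, but origin Galay is not Ilovia; base rate stands.
Duty = £174,013.75 × 15.5% + 1,825 × £2.89 = £32,246.38.
Line 4 (R-969, Mereth, 2,572 m², £36,496.68):
Base rate for R-969 is 1.5%.
Additional duty on R-969 from Mereth: +69.8%. Applied ad valorem rate: 1.5% + 69.8% = 71.3%.
Duty = £36,496.68 × 71.3% = £26,022.13.
Total = £6,784.04 + £42,048.62 + £32,246.38 + £26,022.13 = £107,101.17.

£107,101.17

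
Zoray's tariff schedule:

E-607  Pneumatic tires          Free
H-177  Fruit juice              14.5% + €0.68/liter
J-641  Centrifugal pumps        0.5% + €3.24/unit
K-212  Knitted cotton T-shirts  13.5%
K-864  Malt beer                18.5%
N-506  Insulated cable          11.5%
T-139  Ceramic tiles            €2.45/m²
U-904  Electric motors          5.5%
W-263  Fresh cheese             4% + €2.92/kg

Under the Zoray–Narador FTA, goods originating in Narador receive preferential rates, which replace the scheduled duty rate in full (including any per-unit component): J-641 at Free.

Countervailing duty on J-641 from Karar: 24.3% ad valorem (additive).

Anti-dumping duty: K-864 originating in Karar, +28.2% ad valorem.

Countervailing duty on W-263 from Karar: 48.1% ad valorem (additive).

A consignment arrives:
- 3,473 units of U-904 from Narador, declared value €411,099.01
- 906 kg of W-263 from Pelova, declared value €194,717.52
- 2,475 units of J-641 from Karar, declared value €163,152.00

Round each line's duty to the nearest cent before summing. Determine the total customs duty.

Line 1 (U-904, Narador, 3,473 units, €411,099.01):
Base rate for U-904 is 5.5%.
Origin Narador is the FTA partner but U-904 is not on the preference list; base rate stands.
Duty = €411,099.01 × 5.5% = €22,610.45.
Line 2 (W-263, Pelova, 906 kg, €194,717.52):
Base rate for W-263 is 4% + €2.92/kg.
The additional-duty order on W-263 targets Karar, not Pelova; it does not apply.
Duty = €194,717.52 × 4% + 906 × €2.92 = €10,434.22.
Line 3 (J-641, Karar, 2,475 units, €163,152.00):
Base rate for J-641 is 0.5% + €3.24/unit.
J-641 has an FTA preferential rate, but origin Karar is not Narador; base rate stands.
Additional duty on J-641 from Karar: +24.3%. Applied ad valorem rate: 0.5% + 24.3% = 24.8%.
Duty = €163,152.00 × 24.8% + 2,475 × €3.24 = €48,480.70.
Total = €22,610.45 + €10,434.22 + €48,480.70 = €81,525.37.

€81,525.37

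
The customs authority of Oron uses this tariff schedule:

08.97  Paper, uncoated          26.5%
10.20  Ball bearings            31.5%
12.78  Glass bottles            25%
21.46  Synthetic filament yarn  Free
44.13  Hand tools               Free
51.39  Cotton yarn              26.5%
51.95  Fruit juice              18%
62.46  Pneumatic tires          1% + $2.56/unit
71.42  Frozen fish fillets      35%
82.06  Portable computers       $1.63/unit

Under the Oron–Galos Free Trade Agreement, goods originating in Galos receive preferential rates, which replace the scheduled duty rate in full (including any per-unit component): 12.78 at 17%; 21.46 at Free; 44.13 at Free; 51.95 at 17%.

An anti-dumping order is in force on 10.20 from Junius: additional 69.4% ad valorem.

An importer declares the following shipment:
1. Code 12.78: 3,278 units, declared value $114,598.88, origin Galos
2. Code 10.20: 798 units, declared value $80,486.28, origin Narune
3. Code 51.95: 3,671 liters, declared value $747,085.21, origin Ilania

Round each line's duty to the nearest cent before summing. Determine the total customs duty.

Line 1 (12.78, Galos, 3,278 units, $114,598.88):
Base rate for 12.78 is 25%.
Origin Galos qualifies under the Oron–Galos agreement and 12.78 is covered: preferential rate 17% applies instead.
Duty = $114,598.88 × 17% = $19,481.81.
Line 2 (10.20, Narune, 798 units, $80,486.28):
Base rate for 10.20 is 31.5%.
The additional-duty order on 10.20 targets Junius, not Narune; it does not apply.
Duty = $80,486.28 × 31.5% = $25,353.18.
Line 3 (51.95, Ilania, 3,671 liters, $747,085.21):
Base rate for 51.95 is 18%.
51.95 has an FTA preferential rate, but origin Ilania is not Galos; base rate stands.
Duty = $747,085.21 × 18% = $134,475.34.
Total = $19,481.81 + $25,353.18 + $134,475.34 = $179,310.33.

$179,310.33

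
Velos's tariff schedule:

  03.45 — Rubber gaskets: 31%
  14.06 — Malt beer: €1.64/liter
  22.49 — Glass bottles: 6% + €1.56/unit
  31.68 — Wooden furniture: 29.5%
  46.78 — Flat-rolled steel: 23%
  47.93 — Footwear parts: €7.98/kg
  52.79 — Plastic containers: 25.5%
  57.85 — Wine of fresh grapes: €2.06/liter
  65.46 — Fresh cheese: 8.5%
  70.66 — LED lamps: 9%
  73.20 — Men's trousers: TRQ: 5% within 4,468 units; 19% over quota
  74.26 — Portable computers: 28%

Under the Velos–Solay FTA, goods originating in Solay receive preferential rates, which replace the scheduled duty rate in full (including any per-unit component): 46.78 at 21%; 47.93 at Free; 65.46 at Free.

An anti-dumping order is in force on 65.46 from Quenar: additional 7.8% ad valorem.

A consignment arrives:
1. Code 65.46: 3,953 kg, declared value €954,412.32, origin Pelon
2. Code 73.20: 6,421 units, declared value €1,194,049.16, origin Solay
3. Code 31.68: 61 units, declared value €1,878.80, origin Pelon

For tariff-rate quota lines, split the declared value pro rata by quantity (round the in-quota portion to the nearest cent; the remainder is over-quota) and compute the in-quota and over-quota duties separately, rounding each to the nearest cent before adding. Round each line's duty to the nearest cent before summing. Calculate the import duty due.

€192,226.94

Line 1 (65.46, Pelon, 3,953 kg, €954,412.32):
Base rate for 65.46 is 8.5%.
65.46 has an FTA preferential rate, but origin Pelon is not Solay; base rate stands.
The additional-duty order on 65.46 targets Quenar, not Pelon; it does not apply.
Duty = €954,412.32 × 8.5% = €81,125.05.
Line 2 (73.20, Solay, 6,421 units, €1,194,049.16):
Code 73.20 is under a tariff-rate quota (threshold 4,468 units). In-quota: 4,468 units at 5%; over-quota: 1,953 units at 19%.
Pro-rata value split: in-quota = €1,194,049.16 × 4,468/6,421 = €830,869.28; over-quota = €1,194,049.16 − €830,869.28 = €363,179.88.
In-quota duty = €830,869.28 × 5% = €41,543.46. Over-quota duty = €363,179.88 × 19% = €69,004.18.
Line duty = €41,543.46 + €69,004.18 = €110,547.64.
Line 3 (31.68, Pelon, 61 units, €1,878.80):
Base rate for 31.68 is 29.5%.
Duty = €1,878.80 × 29.5% = €554.25.
Total = €81,125.05 + €110,547.64 + €554.25 = €192,226.94.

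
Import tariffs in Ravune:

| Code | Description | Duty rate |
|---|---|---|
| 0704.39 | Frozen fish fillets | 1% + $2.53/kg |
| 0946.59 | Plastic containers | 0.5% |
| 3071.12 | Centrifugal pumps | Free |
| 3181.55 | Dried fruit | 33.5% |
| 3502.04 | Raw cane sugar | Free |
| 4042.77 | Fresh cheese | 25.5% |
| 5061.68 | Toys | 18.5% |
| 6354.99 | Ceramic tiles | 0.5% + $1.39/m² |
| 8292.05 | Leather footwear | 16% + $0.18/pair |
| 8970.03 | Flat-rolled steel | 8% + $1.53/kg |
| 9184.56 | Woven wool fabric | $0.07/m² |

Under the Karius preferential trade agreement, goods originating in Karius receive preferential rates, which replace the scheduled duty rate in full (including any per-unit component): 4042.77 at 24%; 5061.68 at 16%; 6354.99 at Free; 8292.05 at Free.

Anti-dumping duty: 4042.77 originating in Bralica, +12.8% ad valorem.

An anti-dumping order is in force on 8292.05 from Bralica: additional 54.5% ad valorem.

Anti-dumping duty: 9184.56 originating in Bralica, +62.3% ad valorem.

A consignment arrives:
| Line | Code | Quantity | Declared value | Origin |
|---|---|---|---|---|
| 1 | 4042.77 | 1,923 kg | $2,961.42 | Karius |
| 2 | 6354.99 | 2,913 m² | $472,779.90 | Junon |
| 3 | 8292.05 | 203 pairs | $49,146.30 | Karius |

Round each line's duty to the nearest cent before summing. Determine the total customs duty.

$7,123.71

Line 1 (4042.77, Karius, 1,923 kg, $2,961.42):
Base rate for 4042.77 is 25.5%.
Origin Karius qualifies under the Ravune–Karius agreement and 4042.77 is covered: preferential rate 24% applies instead.
The additional-duty order on 4042.77 targets Bralica, not Karius; it does not apply.
Duty = $2,961.42 × 24% = $710.74.
Line 2 (6354.99, Junon, 2,913 m², $472,779.90):
Base rate for 6354.99 is 0.5% + $1.39/m².
6354.99 has an FTA preferential rate, but origin Junon is not Karius; base rate stands.
Duty = $472,779.90 × 0.5% + 2,913 × $1.39 = $6,412.97.
Line 3 (8292.05, Karius, 203 pairs, $49,146.30):
Base rate for 8292.05 is 16% + $0.18/pair.
Origin Karius qualifies under the Ravune–Karius agreement and 8292.05 is covered: preferential rate Free applies instead.
The additional-duty order on 8292.05 targets Bralica, not Karius; it does not apply.
Duty = $49,146.30 × 0% = $0.00.
Total = $710.74 + $6,412.97 + $0.00 = $7,123.71.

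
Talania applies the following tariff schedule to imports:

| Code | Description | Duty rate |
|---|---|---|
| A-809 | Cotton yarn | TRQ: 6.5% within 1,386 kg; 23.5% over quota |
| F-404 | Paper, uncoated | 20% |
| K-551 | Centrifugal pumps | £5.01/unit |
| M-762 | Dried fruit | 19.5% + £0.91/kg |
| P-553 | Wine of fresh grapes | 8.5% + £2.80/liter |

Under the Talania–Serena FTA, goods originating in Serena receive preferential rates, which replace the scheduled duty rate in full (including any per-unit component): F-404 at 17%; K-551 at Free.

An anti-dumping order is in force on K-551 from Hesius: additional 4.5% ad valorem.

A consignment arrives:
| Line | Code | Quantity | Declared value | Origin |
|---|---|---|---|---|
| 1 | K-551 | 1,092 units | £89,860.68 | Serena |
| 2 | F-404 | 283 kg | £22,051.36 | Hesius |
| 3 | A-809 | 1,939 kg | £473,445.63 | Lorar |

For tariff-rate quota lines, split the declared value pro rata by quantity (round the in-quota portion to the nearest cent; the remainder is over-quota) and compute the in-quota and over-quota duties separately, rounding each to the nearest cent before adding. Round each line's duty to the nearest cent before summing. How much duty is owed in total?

Line 1 (K-551, Serena, 1,092 units, £89,860.68):
Base rate for K-551 is £5.01/unit.
Origin Serena qualifies under the Talania–Serena agreement and K-551 is covered: preferential rate Free applies instead.
The additional-duty order on K-551 targets Hesius, not Serena; it does not apply.
Duty = £89,860.68 × 0% = £0.00.
Line 2 (F-404, Hesius, 283 kg, £22,051.36):
Base rate for F-404 is 20%.
F-404 has an FTA preferential rate, but origin Hesius is not Serena; base rate stands.
Duty = £22,051.36 × 20% = £4,410.27.
Line 3 (A-809, Lorar, 1,939 kg, £473,445.63):
Code A-809 is under a tariff-rate quota (threshold 1,386 kg). In-quota: 1,386 kg at 6.5%; over-quota: 553 kg at 23.5%.
Pro-rata value split: in-quota = £473,445.63 × 1,386/1,939 = £338,419.62; over-quota = £473,445.63 − £338,419.62 = £135,026.01.
In-quota duty = £338,419.62 × 6.5% = £21,997.28. Over-quota duty = £135,026.01 × 23.5% = £31,731.11.
Line duty = £21,997.28 + £31,731.11 = £53,728.39.
Total = £0.00 + £4,410.27 + £53,728.39 = £58,138.66.

£58,138.66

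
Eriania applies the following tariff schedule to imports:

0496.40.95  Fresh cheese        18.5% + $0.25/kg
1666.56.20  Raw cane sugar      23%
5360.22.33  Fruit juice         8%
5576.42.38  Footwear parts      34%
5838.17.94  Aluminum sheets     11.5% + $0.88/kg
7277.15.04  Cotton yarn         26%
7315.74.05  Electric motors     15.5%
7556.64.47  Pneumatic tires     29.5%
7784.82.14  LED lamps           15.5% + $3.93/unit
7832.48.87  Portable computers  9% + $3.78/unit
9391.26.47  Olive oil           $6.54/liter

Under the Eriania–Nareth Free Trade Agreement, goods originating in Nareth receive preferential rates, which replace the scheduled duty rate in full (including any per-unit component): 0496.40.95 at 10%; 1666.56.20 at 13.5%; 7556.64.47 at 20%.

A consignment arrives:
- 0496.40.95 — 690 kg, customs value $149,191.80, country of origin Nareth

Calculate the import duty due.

$14,919.18

Line 1 (0496.40.95, Nareth, 690 kg, $149,191.80):
Base rate for 0496.40.95 is 18.5% + $0.25/kg.
Origin Nareth qualifies under the Eriania–Nareth agreement and 0496.40.95 is covered: preferential rate 10% applies instead.
Duty = $149,191.80 × 10% = $14,919.18.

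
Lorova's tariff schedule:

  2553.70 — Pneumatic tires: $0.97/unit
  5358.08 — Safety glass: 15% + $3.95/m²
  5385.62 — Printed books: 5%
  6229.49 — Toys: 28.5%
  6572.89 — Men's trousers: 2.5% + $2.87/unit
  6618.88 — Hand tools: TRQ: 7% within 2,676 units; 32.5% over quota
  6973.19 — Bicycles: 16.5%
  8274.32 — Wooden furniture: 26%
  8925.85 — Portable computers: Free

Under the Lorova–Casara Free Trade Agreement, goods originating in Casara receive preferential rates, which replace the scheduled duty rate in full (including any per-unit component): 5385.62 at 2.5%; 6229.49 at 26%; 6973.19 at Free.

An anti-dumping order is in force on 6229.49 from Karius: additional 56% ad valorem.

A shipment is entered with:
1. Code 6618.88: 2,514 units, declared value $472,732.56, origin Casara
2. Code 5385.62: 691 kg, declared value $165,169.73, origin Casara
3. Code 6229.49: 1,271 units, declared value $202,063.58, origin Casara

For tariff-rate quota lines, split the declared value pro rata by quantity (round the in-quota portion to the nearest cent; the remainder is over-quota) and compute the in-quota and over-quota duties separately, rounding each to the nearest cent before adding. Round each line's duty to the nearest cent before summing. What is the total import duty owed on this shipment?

$89,757.05

Line 1 (6618.88, Casara, 2,514 units, $472,732.56):
Code 6618.88 is under a tariff-rate quota (threshold 2,676 units). Quantity 2,514 units is within the quota, so the in-quota rate 7% applies to the full value.
Duty = $472,732.56 × 7% = $33,091.28.
Line 2 (5385.62, Casara, 691 kg, $165,169.73):
Base rate for 5385.62 is 5%.
Origin Casara qualifies under the Lorova–Casara agreement and 5385.62 is covered: preferential rate 2.5% applies instead.
Duty = $165,169.73 × 2.5% = $4,129.24.
Line 3 (6229.49, Casara, 1,271 units, $202,063.58):
Base rate for 6229.49 is 28.5%.
Origin Casara qualifies under the Lorova–Casara agreement and 6229.49 is covered: preferential rate 26% applies instead.
The additional-duty order on 6229.49 targets Karius, not Casara; it does not apply.
Duty = $202,063.58 × 26% = $52,536.53.
Total = $33,091.28 + $4,129.24 + $52,536.53 = $89,757.05.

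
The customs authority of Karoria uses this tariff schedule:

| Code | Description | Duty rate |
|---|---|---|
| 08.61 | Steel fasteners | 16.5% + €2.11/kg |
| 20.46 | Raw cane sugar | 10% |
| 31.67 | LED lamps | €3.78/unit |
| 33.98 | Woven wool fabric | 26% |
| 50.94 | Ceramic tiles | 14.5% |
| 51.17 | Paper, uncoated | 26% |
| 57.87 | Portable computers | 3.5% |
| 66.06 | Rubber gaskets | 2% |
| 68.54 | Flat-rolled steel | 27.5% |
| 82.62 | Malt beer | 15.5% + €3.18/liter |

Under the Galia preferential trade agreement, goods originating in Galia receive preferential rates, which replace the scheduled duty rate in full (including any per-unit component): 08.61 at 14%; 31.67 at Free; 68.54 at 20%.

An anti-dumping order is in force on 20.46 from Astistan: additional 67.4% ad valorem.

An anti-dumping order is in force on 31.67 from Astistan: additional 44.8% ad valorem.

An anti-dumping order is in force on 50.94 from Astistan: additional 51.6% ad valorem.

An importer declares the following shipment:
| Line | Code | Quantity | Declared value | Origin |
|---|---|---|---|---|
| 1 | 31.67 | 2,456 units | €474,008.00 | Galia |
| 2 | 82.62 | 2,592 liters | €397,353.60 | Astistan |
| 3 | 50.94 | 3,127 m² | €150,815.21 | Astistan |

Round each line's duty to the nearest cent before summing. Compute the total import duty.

Line 1 (31.67, Galia, 2,456 units, €474,008.00):
Base rate for 31.67 is €3.78/unit.
Origin Galia qualifies under the Karoria–Galia agreement and 31.67 is covered: preferential rate Free applies instead.
The additional-duty order on 31.67 targets Astistan, not Galia; it does not apply.
Duty = €474,008.00 × 0% = €0.00.
Line 2 (82.62, Astistan, 2,592 liters, €397,353.60):
Base rate for 82.62 is 15.5% + €3.18/liter.
Duty = €397,353.60 × 15.5% + 2,592 × €3.18 = €69,832.37.
Line 3 (50.94, Astistan, 3,127 m², €150,815.21):
Base rate for 50.94 is 14.5%.
Additional duty on 50.94 from Astistan: +51.6%. Applied ad valorem rate: 14.5% + 51.6% = 66.1%.
Duty = €150,815.21 × 66.1% = €99,688.85.
Total = €0.00 + €69,832.37 + €99,688.85 = €169,521.22.

€169,521.22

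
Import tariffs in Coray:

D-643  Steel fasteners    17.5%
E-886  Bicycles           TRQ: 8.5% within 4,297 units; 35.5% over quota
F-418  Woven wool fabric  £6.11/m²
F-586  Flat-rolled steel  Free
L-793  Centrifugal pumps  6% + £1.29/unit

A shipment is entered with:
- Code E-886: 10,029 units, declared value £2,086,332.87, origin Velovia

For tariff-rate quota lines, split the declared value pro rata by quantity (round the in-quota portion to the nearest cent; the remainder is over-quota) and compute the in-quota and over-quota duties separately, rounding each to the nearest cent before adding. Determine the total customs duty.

£499,293.85

Line 1 (E-886, Velovia, 10,029 units, £2,086,332.87):
Code E-886 is under a tariff-rate quota (threshold 4,297 units). In-quota: 4,297 units at 8.5%; over-quota: 5,732 units at 35.5%.
Pro-rata value split: in-quota = £2,086,332.87 × 4,297/10,029 = £893,904.91; over-quota = £2,086,332.87 − £893,904.91 = £1,192,427.96.
In-quota duty = £893,904.91 × 8.5% = £75,981.92. Over-quota duty = £1,192,427.96 × 35.5% = £423,311.93.
Line duty = £75,981.92 + £423,311.93 = £499,293.85.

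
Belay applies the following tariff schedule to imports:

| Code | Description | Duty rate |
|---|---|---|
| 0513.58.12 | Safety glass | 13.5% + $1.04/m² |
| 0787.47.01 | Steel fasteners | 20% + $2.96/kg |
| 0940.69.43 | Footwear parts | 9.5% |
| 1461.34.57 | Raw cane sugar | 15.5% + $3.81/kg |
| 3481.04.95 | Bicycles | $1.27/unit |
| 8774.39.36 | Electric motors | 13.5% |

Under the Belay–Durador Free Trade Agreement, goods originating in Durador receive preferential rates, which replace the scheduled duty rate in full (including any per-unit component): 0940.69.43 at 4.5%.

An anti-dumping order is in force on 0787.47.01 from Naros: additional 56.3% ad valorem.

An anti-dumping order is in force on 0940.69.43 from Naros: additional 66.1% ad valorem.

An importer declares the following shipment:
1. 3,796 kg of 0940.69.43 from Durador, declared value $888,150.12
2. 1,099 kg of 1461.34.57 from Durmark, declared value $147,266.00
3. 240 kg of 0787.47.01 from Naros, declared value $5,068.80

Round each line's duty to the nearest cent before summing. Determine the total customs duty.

$71,558.07

Line 1 (0940.69.43, Durador, 3,796 kg, $888,150.12):
Base rate for 0940.69.43 is 9.5%.
Origin Durador qualifies under the Belay–Durador agreement and 0940.69.43 is covered: preferential rate 4.5% applies instead.
The additional-duty order on 0940.69.43 targets Naros, not Durador; it does not apply.
Duty = $888,150.12 × 4.5% = $39,966.76.
Line 2 (1461.34.57, Durmark, 1,099 kg, $147,266.00):
Base rate for 1461.34.57 is 15.5% + $3.81/kg.
Duty = $147,266.00 × 15.5% + 1,099 × $3.81 = $27,013.42.
Line 3 (0787.47.01, Naros, 240 kg, $5,068.80):
Base rate for 0787.47.01 is 20% + $2.96/kg.
Additional duty on 0787.47.01 from Naros: +56.3%. Applied ad valorem rate: 20% + 56.3% = 76.3%.
Duty = $5,068.80 × 76.3% + 240 × $2.96 = $4,577.89.
Total = $39,966.76 + $27,013.42 + $4,577.89 = $71,558.07.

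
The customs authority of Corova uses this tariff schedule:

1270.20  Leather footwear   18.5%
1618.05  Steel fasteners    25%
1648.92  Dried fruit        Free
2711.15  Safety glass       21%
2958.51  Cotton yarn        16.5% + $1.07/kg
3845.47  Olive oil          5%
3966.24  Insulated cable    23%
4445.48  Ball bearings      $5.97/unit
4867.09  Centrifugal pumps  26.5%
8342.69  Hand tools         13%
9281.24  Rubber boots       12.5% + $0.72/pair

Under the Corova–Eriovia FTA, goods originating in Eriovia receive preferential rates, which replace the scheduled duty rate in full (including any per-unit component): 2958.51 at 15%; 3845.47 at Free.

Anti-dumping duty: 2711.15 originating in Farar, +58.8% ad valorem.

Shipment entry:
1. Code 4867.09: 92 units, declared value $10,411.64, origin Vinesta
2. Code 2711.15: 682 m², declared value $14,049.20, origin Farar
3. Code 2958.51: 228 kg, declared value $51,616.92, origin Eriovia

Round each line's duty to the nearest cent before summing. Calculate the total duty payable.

Line 1 (4867.09, Vinesta, 92 units, $10,411.64):
Base rate for 4867.09 is 26.5%.
Duty = $10,411.64 × 26.5% = $2,759.08.
Line 2 (2711.15, Farar, 682 m², $14,049.20):
Base rate for 2711.15 is 21%.
Additional duty on 2711.15 from Farar: +58.8%. Applied ad valorem rate: 21% + 58.8% = 79.8%.
Duty = $14,049.20 × 79.8% = $11,211.26.
Line 3 (2958.51, Eriovia, 228 kg, $51,616.92):
Base rate for 2958.51 is 16.5% + $1.07/kg.
Origin Eriovia qualifies under the Corova–Eriovia agreement and 2958.51 is covered: preferential rate 15% applies instead.
Duty = $51,616.92 × 15% = $7,742.54.
Total = $2,759.08 + $11,211.26 + $7,742.54 = $21,712.88.

$21,712.88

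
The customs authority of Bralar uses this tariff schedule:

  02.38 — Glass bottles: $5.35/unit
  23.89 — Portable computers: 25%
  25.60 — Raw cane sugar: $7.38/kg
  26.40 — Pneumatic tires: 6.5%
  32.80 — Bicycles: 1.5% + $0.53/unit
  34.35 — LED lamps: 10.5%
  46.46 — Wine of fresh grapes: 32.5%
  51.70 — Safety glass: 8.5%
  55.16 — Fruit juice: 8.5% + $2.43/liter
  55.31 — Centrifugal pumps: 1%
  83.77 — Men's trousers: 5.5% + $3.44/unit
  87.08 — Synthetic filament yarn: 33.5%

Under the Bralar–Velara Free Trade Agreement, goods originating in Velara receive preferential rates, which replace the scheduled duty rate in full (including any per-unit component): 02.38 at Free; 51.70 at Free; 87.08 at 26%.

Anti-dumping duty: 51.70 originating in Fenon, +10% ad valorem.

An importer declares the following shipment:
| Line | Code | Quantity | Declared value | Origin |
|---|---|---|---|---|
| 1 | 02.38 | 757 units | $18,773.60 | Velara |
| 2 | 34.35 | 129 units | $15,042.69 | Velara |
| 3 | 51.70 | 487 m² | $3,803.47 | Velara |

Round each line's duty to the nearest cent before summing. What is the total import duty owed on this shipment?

Line 1 (02.38, Velara, 757 units, $18,773.60):
Base rate for 02.38 is $5.35/unit.
Origin Velara qualifies under the Bralar–Velara agreement and 02.38 is covered: preferential rate Free applies instead.
Duty = $18,773.60 × 0% = $0.00.
Line 2 (34.35, Velara, 129 units, $15,042.69):
Base rate for 34.35 is 10.5%.
Origin Velara is the FTA partner but 34.35 is not on the preference list; base rate stands.
Duty = $15,042.69 × 10.5% = $1,579.48.
Line 3 (51.70, Velara, 487 m², $3,803.47):
Base rate for 51.70 is 8.5%.
Origin Velara qualifies under the Bralar–Velara agreement and 51.70 is covered: preferential rate Free applies instead.
The additional-duty order on 51.70 targets Fenon, not Velara; it does not apply.
Duty = $3,803.47 × 0% = $0.00.
Total = $0.00 + $1,579.48 + $0.00 = $1,579.48.

$1,579.48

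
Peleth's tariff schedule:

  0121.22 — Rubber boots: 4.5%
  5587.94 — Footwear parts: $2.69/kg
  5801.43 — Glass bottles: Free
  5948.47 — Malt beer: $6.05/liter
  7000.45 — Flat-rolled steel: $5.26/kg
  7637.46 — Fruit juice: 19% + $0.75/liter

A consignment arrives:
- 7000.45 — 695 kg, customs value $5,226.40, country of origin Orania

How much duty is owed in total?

Line 1 (7000.45, Orania, 695 kg, $5,226.40):
Base rate for 7000.45 is $5.26/kg.
Duty = 695 × $5.26 = $3,655.70.

$3,655.70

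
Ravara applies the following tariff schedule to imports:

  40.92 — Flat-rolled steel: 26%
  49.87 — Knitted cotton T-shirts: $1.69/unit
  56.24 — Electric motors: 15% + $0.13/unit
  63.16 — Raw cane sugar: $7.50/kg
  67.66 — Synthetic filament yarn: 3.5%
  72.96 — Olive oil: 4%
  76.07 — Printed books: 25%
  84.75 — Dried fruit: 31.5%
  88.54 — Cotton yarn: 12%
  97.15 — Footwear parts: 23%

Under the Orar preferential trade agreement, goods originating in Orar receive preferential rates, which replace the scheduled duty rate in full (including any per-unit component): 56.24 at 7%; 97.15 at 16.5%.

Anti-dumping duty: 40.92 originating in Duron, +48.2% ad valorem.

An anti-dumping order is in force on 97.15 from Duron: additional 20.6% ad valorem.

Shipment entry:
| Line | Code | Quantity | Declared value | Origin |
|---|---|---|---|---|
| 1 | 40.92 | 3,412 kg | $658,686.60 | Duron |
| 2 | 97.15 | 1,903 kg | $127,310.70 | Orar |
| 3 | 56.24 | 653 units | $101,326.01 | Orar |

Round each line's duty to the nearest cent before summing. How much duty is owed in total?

Line 1 (40.92, Duron, 3,412 kg, $658,686.60):
Base rate for 40.92 is 26%.
Additional duty on 40.92 from Duron: +48.2%. Applied ad valorem rate: 26% + 48.2% = 74.2%.
Duty = $658,686.60 × 74.2% = $488,745.46.
Line 2 (97.15, Orar, 1,903 kg, $127,310.70):
Base rate for 97.15 is 23%.
Origin Orar qualifies under the Ravara–Orar agreement and 97.15 is covered: preferential rate 16.5% applies instead.
The additional-duty order on 97.15 targets Duron, not Orar; it does not apply.
Duty = $127,310.70 × 16.5% = $21,006.27.
Line 3 (56.24, Orar, 653 units, $101,326.01):
Base rate for 56.24 is 15% + $0.13/unit.
Origin Orar qualifies under the Ravara–Orar agreement and 56.24 is covered: preferential rate 7% applies instead.
Duty = $101,326.01 × 7% = $7,092.82.
Total = $488,745.46 + $21,006.27 + $7,092.82 = $516,844.55.

$516,844.55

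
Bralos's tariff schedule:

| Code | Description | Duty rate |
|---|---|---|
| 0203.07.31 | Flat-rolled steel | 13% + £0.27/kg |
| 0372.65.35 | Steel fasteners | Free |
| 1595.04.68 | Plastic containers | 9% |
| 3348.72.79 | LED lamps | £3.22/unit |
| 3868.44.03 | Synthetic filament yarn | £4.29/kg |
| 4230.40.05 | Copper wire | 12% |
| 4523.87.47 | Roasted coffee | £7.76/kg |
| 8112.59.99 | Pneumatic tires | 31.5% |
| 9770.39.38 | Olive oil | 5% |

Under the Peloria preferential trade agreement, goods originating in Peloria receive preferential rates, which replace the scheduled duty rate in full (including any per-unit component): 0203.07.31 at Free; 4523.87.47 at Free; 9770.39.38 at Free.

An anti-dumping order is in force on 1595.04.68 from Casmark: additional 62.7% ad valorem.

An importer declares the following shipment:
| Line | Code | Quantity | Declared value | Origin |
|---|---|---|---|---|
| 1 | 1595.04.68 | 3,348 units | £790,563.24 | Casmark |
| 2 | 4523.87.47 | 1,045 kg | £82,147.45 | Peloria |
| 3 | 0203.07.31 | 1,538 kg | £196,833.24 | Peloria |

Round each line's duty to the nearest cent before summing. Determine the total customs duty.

Line 1 (1595.04.68, Casmark, 3,348 units, £790,563.24):
Base rate for 1595.04.68 is 9%.
Additional duty on 1595.04.68 from Casmark: +62.7%. Applied ad valorem rate: 9% + 62.7% = 71.7%.
Duty = £790,563.24 × 71.7% = £566,833.84.
Line 2 (4523.87.47, Peloria, 1,045 kg, £82,147.45):
Base rate for 4523.87.47 is £7.76/kg.
Origin Peloria qualifies under the Bralos–Peloria agreement and 4523.87.47 is covered: preferential rate Free applies instead.
Duty = £82,147.45 × 0% = £0.00.
Line 3 (0203.07.31, Peloria, 1,538 kg, £196,833.24):
Base rate for 0203.07.31 is 13% + £0.27/kg.
Origin Peloria qualifies under the Bralos–Peloria agreement and 0203.07.31 is covered: preferential rate Free applies instead.
Duty = £196,833.24 × 0% = £0.00.
Total = £566,833.84 + £0.00 + £0.00 = £566,833.84.

£566,833.84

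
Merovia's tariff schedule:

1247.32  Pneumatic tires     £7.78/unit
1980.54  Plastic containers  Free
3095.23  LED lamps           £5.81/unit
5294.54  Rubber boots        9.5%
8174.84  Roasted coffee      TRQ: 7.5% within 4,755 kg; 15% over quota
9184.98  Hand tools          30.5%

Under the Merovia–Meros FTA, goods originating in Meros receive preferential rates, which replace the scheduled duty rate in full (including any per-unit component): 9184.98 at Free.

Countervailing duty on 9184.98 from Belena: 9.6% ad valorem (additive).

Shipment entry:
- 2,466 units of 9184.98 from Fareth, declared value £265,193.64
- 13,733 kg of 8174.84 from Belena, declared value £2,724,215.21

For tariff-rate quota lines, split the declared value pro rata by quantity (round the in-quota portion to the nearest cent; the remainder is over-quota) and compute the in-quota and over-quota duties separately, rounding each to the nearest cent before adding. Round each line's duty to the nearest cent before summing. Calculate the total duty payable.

Line 1 (9184.98, Fareth, 2,466 units, £265,193.64):
Base rate for 9184.98 is 30.5%.
9184.98 has an FTA preferential rate, but origin Fareth is not Meros; base rate stands.
The additional-duty order on 9184.98 targets Belena, not Fareth; it does not apply.
Duty = £265,193.64 × 30.5% = £80,884.06.
Line 2 (8174.84, Belena, 13,733 kg, £2,724,215.21):
Code 8174.84 is under a tariff-rate quota (threshold 4,755 kg). In-quota: 4,755 kg at 7.5%; over-quota: 8,978 kg at 15%.
Pro-rata value split: in-quota = £2,724,215.21 × 4,755/13,733 = £943,249.35; over-quota = £2,724,215.21 − £943,249.35 = £1,780,965.86.
In-quota duty = £943,249.35 × 7.5% = £70,743.70. Over-quota duty = £1,780,965.86 × 15% = £267,144.88.
Line duty = £70,743.70 + £267,144.88 = £337,888.58.
Total = £80,884.06 + £337,888.58 = £418,772.64.

£418,772.64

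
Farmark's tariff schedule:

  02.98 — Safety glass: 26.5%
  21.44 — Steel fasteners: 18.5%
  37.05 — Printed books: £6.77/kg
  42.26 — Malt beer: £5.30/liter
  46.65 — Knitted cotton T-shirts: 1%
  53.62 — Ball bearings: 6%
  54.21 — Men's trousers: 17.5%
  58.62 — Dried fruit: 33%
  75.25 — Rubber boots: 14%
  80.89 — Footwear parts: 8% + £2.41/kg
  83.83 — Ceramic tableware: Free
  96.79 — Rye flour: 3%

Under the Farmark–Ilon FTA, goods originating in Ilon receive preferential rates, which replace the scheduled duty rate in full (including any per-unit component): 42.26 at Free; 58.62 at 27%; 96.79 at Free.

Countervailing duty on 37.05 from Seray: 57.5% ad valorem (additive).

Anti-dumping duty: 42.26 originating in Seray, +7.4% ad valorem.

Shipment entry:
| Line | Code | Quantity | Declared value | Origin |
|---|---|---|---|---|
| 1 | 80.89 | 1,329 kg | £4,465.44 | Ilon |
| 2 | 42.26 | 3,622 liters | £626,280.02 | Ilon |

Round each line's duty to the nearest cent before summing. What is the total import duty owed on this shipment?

£3,560.13

Line 1 (80.89, Ilon, 1,329 kg, £4,465.44):
Base rate for 80.89 is 8% + £2.41/kg.
Origin Ilon is the FTA partner but 80.89 is not on the preference list; base rate stands.
Duty = £4,465.44 × 8% + 1,329 × £2.41 = £3,560.13.
Line 2 (42.26, Ilon, 3,622 liters, £626,280.02):
Base rate for 42.26 is £5.30/liter.
Origin Ilon qualifies under the Farmark–Ilon agreement and 42.26 is covered: preferential rate Free applies instead.
The additional-duty order on 42.26 targets Seray, not Ilon; it does not apply.
Duty = £626,280.02 × 0% = £0.00.
Total = £3,560.13 + £0.00 = £3,560.13.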